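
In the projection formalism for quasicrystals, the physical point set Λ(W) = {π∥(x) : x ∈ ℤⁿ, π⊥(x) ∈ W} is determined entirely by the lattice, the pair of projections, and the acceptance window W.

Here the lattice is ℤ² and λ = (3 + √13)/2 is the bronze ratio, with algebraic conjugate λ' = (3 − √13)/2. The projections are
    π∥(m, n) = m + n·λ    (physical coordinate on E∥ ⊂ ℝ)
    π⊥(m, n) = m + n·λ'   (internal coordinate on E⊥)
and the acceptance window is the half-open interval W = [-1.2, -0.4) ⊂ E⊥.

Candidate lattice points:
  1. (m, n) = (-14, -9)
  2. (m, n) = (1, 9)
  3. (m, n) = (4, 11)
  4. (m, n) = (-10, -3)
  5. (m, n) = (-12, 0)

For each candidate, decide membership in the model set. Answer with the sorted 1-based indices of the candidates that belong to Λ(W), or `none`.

Numerically λ ≈ 3.302776 and λ' = −1/λ ≈ -0.302776.
#1 (-14,-9): internal coord -14 + (-9)·λ' = -11.275019; -11.275019 ∉ [-1.2, -0.4) → out
#2 (1,9): internal coord 1 + (9)·λ' = -1.724981; -1.724981 ∉ [-1.2, -0.4) → out
#3 (4,11): internal coord 4 + (11)·λ' = +0.669468; +0.669468 ∉ [-1.2, -0.4) → out
#4 (-10,-3): internal coord -10 + (-3)·λ' = -9.091673; -9.091673 ∉ [-1.2, -0.4) → out
#5 (-12,0): internal coord -12 + (0)·λ' = -12.000000; -12.000000 ∉ [-1.2, -0.4) → out

none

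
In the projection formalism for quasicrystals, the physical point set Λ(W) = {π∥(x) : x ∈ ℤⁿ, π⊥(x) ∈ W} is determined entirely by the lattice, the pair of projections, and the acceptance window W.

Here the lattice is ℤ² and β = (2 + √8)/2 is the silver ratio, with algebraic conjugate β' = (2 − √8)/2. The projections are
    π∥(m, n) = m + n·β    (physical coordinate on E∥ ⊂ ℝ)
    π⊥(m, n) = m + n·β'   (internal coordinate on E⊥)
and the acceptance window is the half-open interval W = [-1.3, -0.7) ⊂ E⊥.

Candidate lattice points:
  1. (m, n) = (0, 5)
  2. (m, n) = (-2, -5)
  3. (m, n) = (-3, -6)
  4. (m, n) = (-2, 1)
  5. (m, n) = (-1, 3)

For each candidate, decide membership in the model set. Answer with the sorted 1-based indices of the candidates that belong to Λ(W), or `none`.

none

β' = (2−√8)/2 ≈ -0.414214.
candidate 1: (m,n)=(0,5) → π∥ = 0+5·β ≈ 12.071068, π⊥ = 0+5·β' ≈ -2.071068 ∉ [-1.3, -0.7) ⇒ out
candidate 2: (m,n)=(-2,-5) → π∥ = -2-5·β ≈ -14.071068, π⊥ = -2-5·β' ≈ 0.071068 ∉ [-1.3, -0.7) ⇒ out
candidate 3: (m,n)=(-3,-6) → π∥ = -3-6·β ≈ -17.485281, π⊥ = -3-6·β' ≈ -0.514719 ∉ [-1.3, -0.7) ⇒ out
candidate 4: (m,n)=(-2,1) → π∥ = -2+1·β ≈ 0.414214, π⊥ = -2+1·β' ≈ -2.414214 ∉ [-1.3, -0.7) ⇒ out
candidate 5: (m,n)=(-1,3) → π∥ = -1+3·β ≈ 6.242641, π⊥ = -1+3·β' ≈ -2.242641 ∉ [-1.3, -0.7) ⇒ out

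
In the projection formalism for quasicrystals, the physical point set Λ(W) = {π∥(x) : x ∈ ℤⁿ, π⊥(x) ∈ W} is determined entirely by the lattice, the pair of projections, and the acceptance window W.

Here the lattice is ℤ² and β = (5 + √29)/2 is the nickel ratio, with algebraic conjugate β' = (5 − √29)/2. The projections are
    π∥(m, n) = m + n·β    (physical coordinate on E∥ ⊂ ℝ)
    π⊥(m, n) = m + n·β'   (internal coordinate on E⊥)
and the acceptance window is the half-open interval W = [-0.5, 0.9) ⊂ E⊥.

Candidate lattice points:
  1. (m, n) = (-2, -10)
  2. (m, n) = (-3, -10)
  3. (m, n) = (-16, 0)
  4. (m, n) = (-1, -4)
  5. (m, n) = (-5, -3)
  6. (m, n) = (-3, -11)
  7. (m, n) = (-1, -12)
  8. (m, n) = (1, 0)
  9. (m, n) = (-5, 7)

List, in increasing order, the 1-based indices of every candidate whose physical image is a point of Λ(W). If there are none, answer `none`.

1, 4

Compute β' = (5−√29)/2 = -0.19258, so π⊥(m,n) = m -0.19258·n.
candidate 1: (m,n)=(-2,-10) → π∥ = -2-10·β ≈ -53.92582, π⊥ = -2-10·β' ≈ -0.07418 ∈ [-0.5, 0.9) ⇒ IN Λ
candidate 2: (m,n)=(-3,-10) → π∥ = -3-10·β ≈ -54.92582, π⊥ = -3-10·β' ≈ -1.07418 ∉ [-0.5, 0.9) ⇒ out
candidate 3: (m,n)=(-16,0) → π∥ = -16+0·β ≈ -16.00000, π⊥ = -16+0·β' ≈ -16.00000 ∉ [-0.5, 0.9) ⇒ out
candidate 4: (m,n)=(-1,-4) → π∥ = -1-4·β ≈ -21.77033, π⊥ = -1-4·β' ≈ -0.22967 ∈ [-0.5, 0.9) ⇒ IN Λ
candidate 5: (m,n)=(-5,-3) → π∥ = -5-3·β ≈ -20.57775, π⊥ = -5-3·β' ≈ -4.42225 ∉ [-0.5, 0.9) ⇒ out
candidate 6: (m,n)=(-3,-11) → π∥ = -3-11·β ≈ -60.11841, π⊥ = -3-11·β' ≈ -0.88159 ∉ [-0.5, 0.9) ⇒ out
candidate 7: (m,n)=(-1,-12) → π∥ = -1-12·β ≈ -63.31099, π⊥ = -1-12·β' ≈ 1.31099 ∉ [-0.5, 0.9) ⇒ out
candidate 8: (m,n)=(1,0) → π∥ = 1+0·β ≈ 1.00000, π⊥ = 1+0·β' ≈ 1.00000 ∉ [-0.5, 0.9) ⇒ out
candidate 9: (m,n)=(-5,7) → π∥ = -5+7·β ≈ 31.34808, π⊥ = -5+7·β' ≈ -6.34808 ∉ [-0.5, 0.9) ⇒ out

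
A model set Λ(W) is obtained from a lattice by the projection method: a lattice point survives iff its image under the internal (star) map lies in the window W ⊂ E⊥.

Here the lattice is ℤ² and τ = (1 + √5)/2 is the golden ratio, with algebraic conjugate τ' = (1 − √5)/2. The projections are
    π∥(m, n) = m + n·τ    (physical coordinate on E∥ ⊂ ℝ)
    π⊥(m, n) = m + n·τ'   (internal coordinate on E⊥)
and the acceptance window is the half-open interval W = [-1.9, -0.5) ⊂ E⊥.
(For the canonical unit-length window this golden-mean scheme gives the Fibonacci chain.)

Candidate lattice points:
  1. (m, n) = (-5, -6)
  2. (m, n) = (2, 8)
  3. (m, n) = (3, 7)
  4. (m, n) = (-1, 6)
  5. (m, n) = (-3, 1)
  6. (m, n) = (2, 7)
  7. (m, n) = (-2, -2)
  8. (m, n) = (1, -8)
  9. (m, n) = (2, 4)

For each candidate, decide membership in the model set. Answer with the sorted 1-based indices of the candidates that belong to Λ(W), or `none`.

1, 3, 7

τ' = (1−√5)/2 ≈ -0.6180.
candidate 1: (m,n)=(-5,-6) → π∥ = -5-6·τ ≈ -14.7082, π⊥ = -5-6·τ' ≈ -1.2918 ∈ [-1.9, -0.5) ⇒ IN Λ
candidate 2: (m,n)=(2,8) → π∥ = 2+8·τ ≈ 14.9443, π⊥ = 2+8·τ' ≈ -2.9443 ∉ [-1.9, -0.5) ⇒ out
candidate 3: (m,n)=(3,7) → π∥ = 3+7·τ ≈ 14.3262, π⊥ = 3+7·τ' ≈ -1.3262 ∈ [-1.9, -0.5) ⇒ IN Λ
candidate 4: (m,n)=(-1,6) → π∥ = -1+6·τ ≈ 8.7082, π⊥ = -1+6·τ' ≈ -4.7082 ∉ [-1.9, -0.5) ⇒ out
candidate 5: (m,n)=(-3,1) → π∥ = -3+1·τ ≈ -1.3820, π⊥ = -3+1·τ' ≈ -3.6180 ∉ [-1.9, -0.5) ⇒ out
candidate 6: (m,n)=(2,7) → π∥ = 2+7·τ ≈ 13.3262, π⊥ = 2+7·τ' ≈ -2.3262 ∉ [-1.9, -0.5) ⇒ out
candidate 7: (m,n)=(-2,-2) → π∥ = -2-2·τ ≈ -5.2361, π⊥ = -2-2·τ' ≈ -0.7639 ∈ [-1.9, -0.5) ⇒ IN Λ
candidate 8: (m,n)=(1,-8) → π∥ = 1-8·τ ≈ -11.9443, π⊥ = 1-8·τ' ≈ 5.9443 ∉ [-1.9, -0.5) ⇒ out
candidate 9: (m,n)=(2,4) → π∥ = 2+4·τ ≈ 8.4721, π⊥ = 2+4·τ' ≈ -0.4721 ∉ [-1.9, -0.5) ⇒ out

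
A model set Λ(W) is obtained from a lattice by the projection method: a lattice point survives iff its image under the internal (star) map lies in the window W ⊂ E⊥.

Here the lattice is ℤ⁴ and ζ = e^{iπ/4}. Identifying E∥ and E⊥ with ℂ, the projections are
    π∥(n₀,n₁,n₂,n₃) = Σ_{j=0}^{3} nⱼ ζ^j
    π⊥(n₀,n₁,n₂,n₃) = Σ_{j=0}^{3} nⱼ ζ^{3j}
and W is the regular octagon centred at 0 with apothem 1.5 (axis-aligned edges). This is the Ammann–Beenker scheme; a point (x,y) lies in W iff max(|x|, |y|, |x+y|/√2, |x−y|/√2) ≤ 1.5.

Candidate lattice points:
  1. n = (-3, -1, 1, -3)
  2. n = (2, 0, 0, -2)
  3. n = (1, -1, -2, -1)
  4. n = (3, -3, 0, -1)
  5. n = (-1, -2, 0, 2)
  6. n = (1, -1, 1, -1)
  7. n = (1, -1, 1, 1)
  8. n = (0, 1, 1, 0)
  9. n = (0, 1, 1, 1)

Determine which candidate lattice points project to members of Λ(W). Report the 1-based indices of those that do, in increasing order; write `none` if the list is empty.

2, 3, 8, 9

Internal map: ζ^{3j} for j=0..3 gives (1,0), (−√2/2,√2/2), (0,−1), (√2/2,√2/2).
#1 (-3, -1, 1, -3): internal (-4.414214, -3.828427); octagon support 5.828427 vs apothem 1.5 → ∉ W
#2 (2, 0, 0, -2): internal (0.585786, -1.414214); octagon support 1.414214 vs apothem 1.5 → ∈ W
#3 (1, -1, -2, -1): internal (1.000000, 0.585786); octagon support 1.121320 vs apothem 1.5 → ∈ W
#4 (3, -3, 0, -1): internal (4.414214, -2.828427); octagon support 5.121320 vs apothem 1.5 → ∉ W
#5 (-1, -2, 0, 2): internal (1.828427, 0.000000); octagon support 1.828427 vs apothem 1.5 → ∉ W
#6 (1, -1, 1, -1): internal (1.000000, -2.414214); octagon support 2.414214 vs apothem 1.5 → ∉ W
#7 (1, -1, 1, 1): internal (2.414214, -1.000000); octagon support 2.414214 vs apothem 1.5 → ∉ W
#8 (0, 1, 1, 0): internal (-0.707107, -0.292893); octagon support 0.707107 vs apothem 1.5 → ∈ W
#9 (0, 1, 1, 1): internal (0.000000, 0.414214); octagon support 0.414214 vs apothem 1.5 → ∈ W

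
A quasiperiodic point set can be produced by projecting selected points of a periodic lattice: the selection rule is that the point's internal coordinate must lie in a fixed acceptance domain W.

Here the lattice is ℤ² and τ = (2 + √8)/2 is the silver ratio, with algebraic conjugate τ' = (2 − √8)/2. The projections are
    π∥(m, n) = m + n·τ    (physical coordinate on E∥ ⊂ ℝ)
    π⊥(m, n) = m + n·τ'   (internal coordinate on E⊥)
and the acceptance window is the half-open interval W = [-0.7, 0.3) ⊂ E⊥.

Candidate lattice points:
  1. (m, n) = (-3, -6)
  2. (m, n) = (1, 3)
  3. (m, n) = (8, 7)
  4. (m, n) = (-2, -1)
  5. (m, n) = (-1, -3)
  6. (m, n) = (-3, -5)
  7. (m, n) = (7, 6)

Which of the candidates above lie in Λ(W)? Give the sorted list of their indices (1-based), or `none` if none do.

Compute τ' = (2−√8)/2 = -0.4142, so π⊥(m,n) = m -0.4142·n.
[1] lift (-3,-6): star map gives -0.5147; window check -0.7 ≤ -0.5147 < 0.3 is true → IN Λ
[2] lift (1,3): star map gives -0.2426; window check -0.7 ≤ -0.2426 < 0.3 is true → IN Λ
[3] lift (8,7): star map gives 5.1005; window check -0.7 ≤ 5.1005 < 0.3 is false → out
[4] lift (-2,-1): star map gives -1.5858; window check -0.7 ≤ -1.5858 < 0.3 is false → out
[5] lift (-1,-3): star map gives 0.2426; window check -0.7 ≤ 0.2426 < 0.3 is true → IN Λ
[6] lift (-3,-5): star map gives -0.9289; window check -0.7 ≤ -0.9289 < 0.3 is false → out
[7] lift (7,6): star map gives 4.5147; window check -0.7 ≤ 4.5147 < 0.3 is false → out

1, 2, 5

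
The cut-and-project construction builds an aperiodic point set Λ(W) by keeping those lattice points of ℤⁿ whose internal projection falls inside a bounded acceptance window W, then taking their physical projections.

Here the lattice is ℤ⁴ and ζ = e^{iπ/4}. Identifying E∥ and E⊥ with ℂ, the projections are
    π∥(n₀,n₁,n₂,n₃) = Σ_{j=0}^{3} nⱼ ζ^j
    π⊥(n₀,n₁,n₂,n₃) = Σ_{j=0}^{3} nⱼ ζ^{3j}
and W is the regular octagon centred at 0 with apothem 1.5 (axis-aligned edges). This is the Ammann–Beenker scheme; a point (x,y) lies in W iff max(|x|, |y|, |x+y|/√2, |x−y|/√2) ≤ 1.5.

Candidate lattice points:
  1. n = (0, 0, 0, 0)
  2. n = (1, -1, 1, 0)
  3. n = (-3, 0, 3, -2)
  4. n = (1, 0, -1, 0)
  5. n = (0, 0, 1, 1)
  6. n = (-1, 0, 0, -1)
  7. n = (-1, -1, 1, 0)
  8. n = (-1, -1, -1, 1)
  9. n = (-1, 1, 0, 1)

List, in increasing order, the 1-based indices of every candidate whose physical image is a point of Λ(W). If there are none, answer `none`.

Internal map: ζ^{3j} for j=0..3 gives (1,0), (−√2/2,√2/2), (0,−1), (√2/2,√2/2).
candidate 1: n = (0, 0, 0, 0) → π⊥ ≈ (+0.0000, +0.0000); max(|x|,|y|,|x±y|/√2) = 0.0000 ≤ 1.5 ⇒ ∈ W
candidate 2: n = (1, -1, 1, 0) → π⊥ ≈ (+1.7071, -1.7071); max(|x|,|y|,|x±y|/√2) = 2.4142 > 1.5 ⇒ ∉ W
candidate 3: n = (-3, 0, 3, -2) → π⊥ ≈ (-4.4142, -4.4142); max(|x|,|y|,|x±y|/√2) = 6.2426 > 1.5 ⇒ ∉ W
candidate 4: n = (1, 0, -1, 0) → π⊥ ≈ (+1.0000, +1.0000); max(|x|,|y|,|x±y|/√2) = 1.4142 ≤ 1.5 ⇒ ∈ W
candidate 5: n = (0, 0, 1, 1) → π⊥ ≈ (+0.7071, -0.2929); max(|x|,|y|,|x±y|/√2) = 0.7071 ≤ 1.5 ⇒ ∈ W
candidate 6: n = (-1, 0, 0, -1) → π⊥ ≈ (-1.7071, -0.7071); max(|x|,|y|,|x±y|/√2) = 1.7071 > 1.5 ⇒ ∉ W
candidate 7: n = (-1, -1, 1, 0) → π⊥ ≈ (-0.2929, -1.7071); max(|x|,|y|,|x±y|/√2) = 1.7071 > 1.5 ⇒ ∉ W
candidate 8: n = (-1, -1, -1, 1) → π⊥ ≈ (+0.4142, +1.0000); max(|x|,|y|,|x±y|/√2) = 1.0000 ≤ 1.5 ⇒ ∈ W
candidate 9: n = (-1, 1, 0, 1) → π⊥ ≈ (-1.0000, +1.4142); max(|x|,|y|,|x±y|/√2) = 1.7071 > 1.5 ⇒ ∉ W

1, 4, 5, 8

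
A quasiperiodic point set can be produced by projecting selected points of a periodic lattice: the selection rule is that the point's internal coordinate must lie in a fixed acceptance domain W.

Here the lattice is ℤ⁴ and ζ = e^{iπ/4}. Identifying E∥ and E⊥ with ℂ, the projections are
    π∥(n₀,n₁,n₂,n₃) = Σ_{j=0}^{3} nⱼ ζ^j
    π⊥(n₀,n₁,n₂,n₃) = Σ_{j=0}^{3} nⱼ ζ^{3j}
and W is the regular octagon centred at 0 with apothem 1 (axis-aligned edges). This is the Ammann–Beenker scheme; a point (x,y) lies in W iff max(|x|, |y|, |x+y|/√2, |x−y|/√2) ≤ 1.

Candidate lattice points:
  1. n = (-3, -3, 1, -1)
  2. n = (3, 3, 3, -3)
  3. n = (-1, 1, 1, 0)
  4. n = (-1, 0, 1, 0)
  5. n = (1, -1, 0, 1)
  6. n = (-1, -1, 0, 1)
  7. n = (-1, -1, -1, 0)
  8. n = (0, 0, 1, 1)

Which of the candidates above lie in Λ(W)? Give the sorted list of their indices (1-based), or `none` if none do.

With ζ = e^{iπ/4} the internal vectors are ζ^0,ζ^3,ζ^6,ζ^9.
candidate 1: n = (-3, -3, 1, -1) → π⊥ ≈ (-1.5858, -3.8284); max(|x|,|y|,|x±y|/√2) = 3.8284 > 1 ⇒ ∉ W
candidate 2: n = (3, 3, 3, -3) → π⊥ ≈ (-1.2426, -3.0000); max(|x|,|y|,|x±y|/√2) = 3.0000 > 1 ⇒ ∉ W
candidate 3: n = (-1, 1, 1, 0) → π⊥ ≈ (-1.7071, -0.2929); max(|x|,|y|,|x±y|/√2) = 1.7071 > 1 ⇒ ∉ W
candidate 4: n = (-1, 0, 1, 0) → π⊥ ≈ (-1.0000, -1.0000); max(|x|,|y|,|x±y|/√2) = 1.4142 > 1 ⇒ ∉ W
candidate 5: n = (1, -1, 0, 1) → π⊥ ≈ (+2.4142, +0.0000); max(|x|,|y|,|x±y|/√2) = 2.4142 > 1 ⇒ ∉ W
candidate 6: n = (-1, -1, 0, 1) → π⊥ ≈ (+0.4142, +0.0000); max(|x|,|y|,|x±y|/√2) = 0.4142 ≤ 1 ⇒ ∈ W
candidate 7: n = (-1, -1, -1, 0) → π⊥ ≈ (-0.2929, +0.2929); max(|x|,|y|,|x±y|/√2) = 0.4142 ≤ 1 ⇒ ∈ W
candidate 8: n = (0, 0, 1, 1) → π⊥ ≈ (+0.7071, -0.2929); max(|x|,|y|,|x±y|/√2) = 0.7071 ≤ 1 ⇒ ∈ W

6, 7, 8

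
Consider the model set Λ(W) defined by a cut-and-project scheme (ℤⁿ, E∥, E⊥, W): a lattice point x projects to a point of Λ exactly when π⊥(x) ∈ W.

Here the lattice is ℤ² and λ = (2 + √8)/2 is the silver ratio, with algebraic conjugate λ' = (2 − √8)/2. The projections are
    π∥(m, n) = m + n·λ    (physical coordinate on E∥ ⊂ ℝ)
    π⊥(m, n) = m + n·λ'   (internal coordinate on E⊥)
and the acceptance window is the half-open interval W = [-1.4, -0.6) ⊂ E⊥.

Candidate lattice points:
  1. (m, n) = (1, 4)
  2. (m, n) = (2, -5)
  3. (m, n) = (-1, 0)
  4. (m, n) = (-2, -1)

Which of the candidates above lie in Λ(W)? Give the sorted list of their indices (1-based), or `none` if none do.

1, 3

Compute λ' = (2−√8)/2 = -0.41421, so π⊥(m,n) = m -0.41421·n.
candidate 1: (m,n)=(1,4) → π∥ = 1+4·λ ≈ 10.65685, π⊥ = 1+4·λ' ≈ -0.65685 ∈ [-1.4, -0.6) ⇒ IN Λ
candidate 2: (m,n)=(2,-5) → π∥ = 2-5·λ ≈ -10.07107, π⊥ = 2-5·λ' ≈ 4.07107 ∉ [-1.4, -0.6) ⇒ out
candidate 3: (m,n)=(-1,0) → π∥ = -1+0·λ ≈ -1.00000, π⊥ = -1+0·λ' ≈ -1.00000 ∈ [-1.4, -0.6) ⇒ IN Λ
candidate 4: (m,n)=(-2,-1) → π∥ = -2-1·λ ≈ -4.41421, π⊥ = -2-1·λ' ≈ -1.58579 ∉ [-1.4, -0.6) ⇒ out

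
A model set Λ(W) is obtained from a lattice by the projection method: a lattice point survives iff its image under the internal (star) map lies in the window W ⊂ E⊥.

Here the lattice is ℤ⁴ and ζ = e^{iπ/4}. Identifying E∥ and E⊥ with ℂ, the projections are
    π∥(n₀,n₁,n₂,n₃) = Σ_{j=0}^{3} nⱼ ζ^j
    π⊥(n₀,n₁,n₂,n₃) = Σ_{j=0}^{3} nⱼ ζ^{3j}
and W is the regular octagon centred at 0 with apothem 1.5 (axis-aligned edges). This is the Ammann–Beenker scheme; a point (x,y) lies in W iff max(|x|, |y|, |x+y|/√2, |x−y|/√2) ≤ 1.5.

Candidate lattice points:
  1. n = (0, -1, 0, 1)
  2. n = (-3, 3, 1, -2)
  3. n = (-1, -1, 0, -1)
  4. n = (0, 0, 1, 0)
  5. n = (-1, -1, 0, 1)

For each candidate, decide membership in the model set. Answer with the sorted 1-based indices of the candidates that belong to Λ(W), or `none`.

1, 4, 5

π⊥(n) = n₀ + n₁ζ³ + n₂ζ⁶ + n₃ζ⁹ where ζ = e^{iπ/4}.
candidate 1: n = (0, -1, 0, 1) → π⊥ ≈ (+1.414214, +0.000000); max(|x|,|y|,|x±y|/√2) = 1.414214 ≤ 1.5 ⇒ ∈ W
candidate 2: n = (-3, 3, 1, -2) → π⊥ ≈ (-6.535534, -0.292893); max(|x|,|y|,|x±y|/√2) = 6.535534 > 1.5 ⇒ ∉ W
candidate 3: n = (-1, -1, 0, -1) → π⊥ ≈ (-1.000000, -1.414214); max(|x|,|y|,|x±y|/√2) = 1.707107 > 1.5 ⇒ ∉ W
candidate 4: n = (0, 0, 1, 0) → π⊥ ≈ (+0.000000, -1.000000); max(|x|,|y|,|x±y|/√2) = 1.000000 ≤ 1.5 ⇒ ∈ W
candidate 5: n = (-1, -1, 0, 1) → π⊥ ≈ (+0.414214, +0.000000); max(|x|,|y|,|x±y|/√2) = 0.414214 ≤ 1.5 ⇒ ∈ W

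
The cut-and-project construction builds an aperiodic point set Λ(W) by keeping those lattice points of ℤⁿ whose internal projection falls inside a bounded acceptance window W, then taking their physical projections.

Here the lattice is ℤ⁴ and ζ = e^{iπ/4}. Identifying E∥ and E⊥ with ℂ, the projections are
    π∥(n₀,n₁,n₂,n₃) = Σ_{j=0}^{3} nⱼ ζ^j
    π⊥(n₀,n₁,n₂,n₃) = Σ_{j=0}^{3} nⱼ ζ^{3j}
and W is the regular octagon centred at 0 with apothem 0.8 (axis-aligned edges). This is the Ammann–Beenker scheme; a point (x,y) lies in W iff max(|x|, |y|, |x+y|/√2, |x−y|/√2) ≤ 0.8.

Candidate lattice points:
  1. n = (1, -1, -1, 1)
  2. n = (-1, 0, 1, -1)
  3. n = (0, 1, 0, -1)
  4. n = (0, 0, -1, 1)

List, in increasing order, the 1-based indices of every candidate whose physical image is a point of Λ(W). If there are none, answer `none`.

With ζ = e^{iπ/4} the internal vectors are ζ^0,ζ^3,ζ^6,ζ^9.
#1 (1, -1, -1, 1): internal (2.41421, 1.00000); octagon support 2.41421 vs apothem 0.8 → ∉ W
#2 (-1, 0, 1, -1): internal (-1.70711, -1.70711); octagon support 2.41421 vs apothem 0.8 → ∉ W
#3 (0, 1, 0, -1): internal (-1.41421, 0.00000); octagon support 1.41421 vs apothem 0.8 → ∉ W
#4 (0, 0, -1, 1): internal (0.70711, 1.70711); octagon support 1.70711 vs apothem 0.8 → ∉ W

none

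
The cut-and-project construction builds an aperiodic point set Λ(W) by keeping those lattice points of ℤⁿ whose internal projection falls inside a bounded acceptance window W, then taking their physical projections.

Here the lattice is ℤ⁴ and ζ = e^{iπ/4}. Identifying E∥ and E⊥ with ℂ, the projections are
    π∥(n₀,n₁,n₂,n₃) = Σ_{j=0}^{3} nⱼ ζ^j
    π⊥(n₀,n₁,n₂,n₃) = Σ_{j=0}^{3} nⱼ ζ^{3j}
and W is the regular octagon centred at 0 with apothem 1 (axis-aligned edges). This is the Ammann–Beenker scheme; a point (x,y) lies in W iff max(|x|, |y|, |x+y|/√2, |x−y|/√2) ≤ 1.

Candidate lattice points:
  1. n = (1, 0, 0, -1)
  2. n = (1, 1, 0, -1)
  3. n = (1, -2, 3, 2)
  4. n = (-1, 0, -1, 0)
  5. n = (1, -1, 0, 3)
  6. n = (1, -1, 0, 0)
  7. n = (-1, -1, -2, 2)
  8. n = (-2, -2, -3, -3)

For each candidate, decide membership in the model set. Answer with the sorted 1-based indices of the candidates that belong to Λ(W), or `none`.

Internal map: ζ^{3j} for j=0..3 gives (1,0), (−√2/2,√2/2), (0,−1), (√2/2,√2/2).
#1 (1, 0, 0, -1): internal (0.2929, -0.7071); octagon support 0.7071 vs apothem 1 → ∈ W
#2 (1, 1, 0, -1): internal (-0.4142, 0.0000); octagon support 0.4142 vs apothem 1 → ∈ W
#3 (1, -2, 3, 2): internal (3.8284, -3.0000); octagon support 4.8284 vs apothem 1 → ∉ W
#4 (-1, 0, -1, 0): internal (-1.0000, 1.0000); octagon support 1.4142 vs apothem 1 → ∉ W
#5 (1, -1, 0, 3): internal (3.8284, 1.4142); octagon support 3.8284 vs apothem 1 → ∉ W
#6 (1, -1, 0, 0): internal (1.7071, -0.7071); octagon support 1.7071 vs apothem 1 → ∉ W
#7 (-1, -1, -2, 2): internal (1.1213, 2.7071); octagon support 2.7071 vs apothem 1 → ∉ W
#8 (-2, -2, -3, -3): internal (-2.7071, -0.5355); octagon support 2.7071 vs apothem 1 → ∉ W

1, 2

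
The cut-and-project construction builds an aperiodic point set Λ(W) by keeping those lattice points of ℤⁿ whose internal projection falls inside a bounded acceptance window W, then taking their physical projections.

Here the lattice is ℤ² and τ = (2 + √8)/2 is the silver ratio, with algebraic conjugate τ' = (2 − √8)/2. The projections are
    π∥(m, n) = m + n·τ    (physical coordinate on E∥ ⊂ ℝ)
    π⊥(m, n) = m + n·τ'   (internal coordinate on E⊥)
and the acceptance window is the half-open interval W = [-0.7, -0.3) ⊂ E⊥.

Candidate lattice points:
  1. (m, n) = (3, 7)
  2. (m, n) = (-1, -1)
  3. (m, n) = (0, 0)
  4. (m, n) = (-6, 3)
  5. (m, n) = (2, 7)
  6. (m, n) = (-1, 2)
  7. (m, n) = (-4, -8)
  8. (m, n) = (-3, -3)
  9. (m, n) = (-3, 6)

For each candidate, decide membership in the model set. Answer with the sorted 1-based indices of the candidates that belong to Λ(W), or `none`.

τ' = (2−√8)/2 ≈ -0.4142.
candidate 1: (m,n)=(3,7) → π∥ = 3+7·τ ≈ 19.8995, π⊥ = 3+7·τ' ≈ 0.1005 ∉ [-0.7, -0.3) ⇒ out
candidate 2: (m,n)=(-1,-1) → π∥ = -1-1·τ ≈ -3.4142, π⊥ = -1-1·τ' ≈ -0.5858 ∈ [-0.7, -0.3) ⇒ IN Λ
candidate 3: (m,n)=(0,0) → π∥ = 0+0·τ ≈ 0.0000, π⊥ = 0+0·τ' ≈ 0.0000 ∉ [-0.7, -0.3) ⇒ out
candidate 4: (m,n)=(-6,3) → π∥ = -6+3·τ ≈ 1.2426, π⊥ = -6+3·τ' ≈ -7.2426 ∉ [-0.7, -0.3) ⇒ out
candidate 5: (m,n)=(2,7) → π∥ = 2+7·τ ≈ 18.8995, π⊥ = 2+7·τ' ≈ -0.8995 ∉ [-0.7, -0.3) ⇒ out
candidate 6: (m,n)=(-1,2) → π∥ = -1+2·τ ≈ 3.8284, π⊥ = -1+2·τ' ≈ -1.8284 ∉ [-0.7, -0.3) ⇒ out
candidate 7: (m,n)=(-4,-8) → π∥ = -4-8·τ ≈ -23.3137, π⊥ = -4-8·τ' ≈ -0.6863 ∈ [-0.7, -0.3) ⇒ IN Λ
candidate 8: (m,n)=(-3,-3) → π∥ = -3-3·τ ≈ -10.2426, π⊥ = -3-3·τ' ≈ -1.7574 ∉ [-0.7, -0.3) ⇒ out
candidate 9: (m,n)=(-3,6) → π∥ = -3+6·τ ≈ 11.4853, π⊥ = -3+6·τ' ≈ -5.4853 ∉ [-0.7, -0.3) ⇒ out

2, 7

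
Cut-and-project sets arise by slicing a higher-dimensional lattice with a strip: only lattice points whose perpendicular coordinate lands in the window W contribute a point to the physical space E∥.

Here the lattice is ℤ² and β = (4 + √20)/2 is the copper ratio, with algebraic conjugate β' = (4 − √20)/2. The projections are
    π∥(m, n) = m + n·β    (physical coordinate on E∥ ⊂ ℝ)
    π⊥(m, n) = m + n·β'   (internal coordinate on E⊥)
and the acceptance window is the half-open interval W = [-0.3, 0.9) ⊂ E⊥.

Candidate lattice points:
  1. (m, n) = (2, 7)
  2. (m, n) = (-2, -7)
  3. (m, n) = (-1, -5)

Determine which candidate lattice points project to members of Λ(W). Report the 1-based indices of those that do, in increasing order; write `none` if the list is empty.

β' = (4−√20)/2 ≈ -0.2361.
candidate 1: (m,n)=(2,7) → π∥ = 2+7·β ≈ 31.6525, π⊥ = 2+7·β' ≈ 0.3475 ∈ [-0.3, 0.9) ⇒ IN Λ
candidate 2: (m,n)=(-2,-7) → π∥ = -2-7·β ≈ -31.6525, π⊥ = -2-7·β' ≈ -0.3475 ∉ [-0.3, 0.9) ⇒ out
candidate 3: (m,n)=(-1,-5) → π∥ = -1-5·β ≈ -22.1803, π⊥ = -1-5·β' ≈ 0.1803 ∈ [-0.3, 0.9) ⇒ IN Λ

1, 3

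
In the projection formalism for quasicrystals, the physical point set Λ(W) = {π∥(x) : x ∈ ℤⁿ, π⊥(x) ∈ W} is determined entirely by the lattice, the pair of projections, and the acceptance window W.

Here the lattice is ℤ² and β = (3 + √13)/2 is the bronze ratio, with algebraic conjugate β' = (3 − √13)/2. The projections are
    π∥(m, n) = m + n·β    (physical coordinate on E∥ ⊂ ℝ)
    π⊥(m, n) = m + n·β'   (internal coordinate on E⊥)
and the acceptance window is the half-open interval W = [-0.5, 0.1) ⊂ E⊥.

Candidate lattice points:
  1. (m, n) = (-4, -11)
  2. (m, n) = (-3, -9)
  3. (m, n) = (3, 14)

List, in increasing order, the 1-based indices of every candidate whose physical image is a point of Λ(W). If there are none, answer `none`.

Compute β' = (3−√13)/2 = -0.302776, so π⊥(m,n) = m -0.302776·n.
#1 (-4,-11): internal coord -4 + (-11)·β' = -0.669468; -0.669468 ∉ [-0.5, 0.1) → out
#2 (-3,-9): internal coord -3 + (-9)·β' = -0.275019; -0.275019 ∈ [-0.5, 0.1) → IN Λ
#3 (3,14): internal coord 3 + (14)·β' = -1.238859; -1.238859 ∉ [-0.5, 0.1) → out

2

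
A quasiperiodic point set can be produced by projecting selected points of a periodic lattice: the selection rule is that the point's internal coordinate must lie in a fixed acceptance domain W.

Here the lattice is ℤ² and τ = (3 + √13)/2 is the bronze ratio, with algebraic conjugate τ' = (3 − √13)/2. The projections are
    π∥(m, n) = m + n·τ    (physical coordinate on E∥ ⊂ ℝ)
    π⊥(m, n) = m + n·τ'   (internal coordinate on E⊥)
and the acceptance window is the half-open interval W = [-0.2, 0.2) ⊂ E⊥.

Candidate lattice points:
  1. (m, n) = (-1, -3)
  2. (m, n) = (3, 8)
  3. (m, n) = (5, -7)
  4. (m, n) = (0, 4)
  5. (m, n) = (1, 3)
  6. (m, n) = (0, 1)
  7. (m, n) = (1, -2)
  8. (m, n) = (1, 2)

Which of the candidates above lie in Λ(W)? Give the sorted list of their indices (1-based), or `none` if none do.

Compute τ' = (3−√13)/2 = -0.3028, so π⊥(m,n) = m -0.3028·n.
#1 (-1,-3): internal coord -1 + (-3)·τ' = -0.0917; -0.0917 ∈ [-0.2, 0.2) → IN Λ
#2 (3,8): internal coord 3 + (8)·τ' = +0.5778; +0.5778 ∉ [-0.2, 0.2) → out
#3 (5,-7): internal coord 5 + (-7)·τ' = +7.1194; +7.1194 ∉ [-0.2, 0.2) → out
#4 (0,4): internal coord 0 + (4)·τ' = -1.2111; -1.2111 ∉ [-0.2, 0.2) → out
#5 (1,3): internal coord 1 + (3)·τ' = +0.0917; +0.0917 ∈ [-0.2, 0.2) → IN Λ
#6 (0,1): internal coord 0 + (1)·τ' = -0.3028; -0.3028 ∉ [-0.2, 0.2) → out
#7 (1,-2): internal coord 1 + (-2)·τ' = +1.6056; +1.6056 ∉ [-0.2, 0.2) → out
#8 (1,2): internal coord 1 + (2)·τ' = +0.3944; +0.3944 ∉ [-0.2, 0.2) → out

1, 5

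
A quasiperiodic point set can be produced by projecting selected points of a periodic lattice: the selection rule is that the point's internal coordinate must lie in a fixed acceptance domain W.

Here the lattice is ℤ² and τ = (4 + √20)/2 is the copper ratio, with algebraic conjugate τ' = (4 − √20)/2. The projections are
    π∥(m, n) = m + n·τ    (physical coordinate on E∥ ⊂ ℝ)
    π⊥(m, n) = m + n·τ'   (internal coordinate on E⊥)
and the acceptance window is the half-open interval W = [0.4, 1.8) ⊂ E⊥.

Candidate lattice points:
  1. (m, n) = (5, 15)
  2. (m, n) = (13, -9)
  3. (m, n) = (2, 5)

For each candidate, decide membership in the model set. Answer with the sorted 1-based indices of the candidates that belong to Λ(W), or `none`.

Numerically τ ≈ 4.236068 and τ' = −1/τ ≈ -0.236068.
[1] lift (5,15): star map gives 1.458980; window check 0.4 ≤ 1.458980 < 1.8 is true → IN Λ
[2] lift (13,-9): star map gives 15.124612; window check 0.4 ≤ 15.124612 < 1.8 is false → out
[3] lift (2,5): star map gives 0.819660; window check 0.4 ≤ 0.819660 < 1.8 is true → IN Λ

1, 3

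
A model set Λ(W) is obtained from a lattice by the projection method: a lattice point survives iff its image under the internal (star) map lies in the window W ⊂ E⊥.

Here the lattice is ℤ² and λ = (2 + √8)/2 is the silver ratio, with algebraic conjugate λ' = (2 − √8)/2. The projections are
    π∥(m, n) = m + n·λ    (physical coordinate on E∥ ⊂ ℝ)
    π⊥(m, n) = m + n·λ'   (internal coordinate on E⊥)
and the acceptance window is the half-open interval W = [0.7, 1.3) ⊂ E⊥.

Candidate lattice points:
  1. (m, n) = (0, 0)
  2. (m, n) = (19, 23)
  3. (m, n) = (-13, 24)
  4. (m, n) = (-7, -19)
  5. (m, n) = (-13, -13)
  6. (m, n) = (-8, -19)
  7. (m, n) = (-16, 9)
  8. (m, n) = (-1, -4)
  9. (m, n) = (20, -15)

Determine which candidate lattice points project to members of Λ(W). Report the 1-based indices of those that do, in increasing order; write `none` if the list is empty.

Compute λ' = (2−√8)/2 = -0.4142, so π⊥(m,n) = m -0.4142·n.
[1] lift (0,0): star map gives 0.0000; window check 0.7 ≤ 0.0000 < 1.3 is false → out
[2] lift (19,23): star map gives 9.4731; window check 0.7 ≤ 9.4731 < 1.3 is false → out
[3] lift (-13,24): star map gives -22.9411; window check 0.7 ≤ -22.9411 < 1.3 is false → out
[4] lift (-7,-19): star map gives 0.8701; window check 0.7 ≤ 0.8701 < 1.3 is true → IN Λ
[5] lift (-13,-13): star map gives -7.6152; window check 0.7 ≤ -7.6152 < 1.3 is false → out
[6] lift (-8,-19): star map gives -0.1299; window check 0.7 ≤ -0.1299 < 1.3 is false → out
[7] lift (-16,9): star map gives -19.7279; window check 0.7 ≤ -19.7279 < 1.3 is false → out
[8] lift (-1,-4): star map gives 0.6569; window check 0.7 ≤ 0.6569 < 1.3 is false → out
[9] lift (20,-15): star map gives 26.2132; window check 0.7 ≤ 26.2132 < 1.3 is false → out

4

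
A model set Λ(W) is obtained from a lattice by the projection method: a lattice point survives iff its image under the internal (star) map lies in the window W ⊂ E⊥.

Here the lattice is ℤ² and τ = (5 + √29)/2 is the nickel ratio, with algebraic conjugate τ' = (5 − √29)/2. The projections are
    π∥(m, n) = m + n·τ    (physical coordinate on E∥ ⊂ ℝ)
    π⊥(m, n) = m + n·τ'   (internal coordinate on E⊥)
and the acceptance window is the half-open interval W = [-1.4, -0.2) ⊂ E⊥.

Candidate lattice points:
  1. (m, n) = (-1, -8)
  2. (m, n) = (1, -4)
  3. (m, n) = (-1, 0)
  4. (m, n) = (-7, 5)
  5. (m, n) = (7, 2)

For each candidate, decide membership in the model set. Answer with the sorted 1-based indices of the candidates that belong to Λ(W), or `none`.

3

τ' = (5−√29)/2 ≈ -0.19258.
candidate 1: (m,n)=(-1,-8) → π∥ = -1-8·τ ≈ -42.54066, π⊥ = -1-8·τ' ≈ 0.54066 ∉ [-1.4, -0.2) ⇒ out
candidate 2: (m,n)=(1,-4) → π∥ = 1-4·τ ≈ -19.77033, π⊥ = 1-4·τ' ≈ 1.77033 ∉ [-1.4, -0.2) ⇒ out
candidate 3: (m,n)=(-1,0) → π∥ = -1+0·τ ≈ -1.00000, π⊥ = -1+0·τ' ≈ -1.00000 ∈ [-1.4, -0.2) ⇒ IN Λ
candidate 4: (m,n)=(-7,5) → π∥ = -7+5·τ ≈ 18.96291, π⊥ = -7+5·τ' ≈ -7.96291 ∉ [-1.4, -0.2) ⇒ out
candidate 5: (m,n)=(7,2) → π∥ = 7+2·τ ≈ 17.38516, π⊥ = 7+2·τ' ≈ 6.61484 ∉ [-1.4, -0.2) ⇒ out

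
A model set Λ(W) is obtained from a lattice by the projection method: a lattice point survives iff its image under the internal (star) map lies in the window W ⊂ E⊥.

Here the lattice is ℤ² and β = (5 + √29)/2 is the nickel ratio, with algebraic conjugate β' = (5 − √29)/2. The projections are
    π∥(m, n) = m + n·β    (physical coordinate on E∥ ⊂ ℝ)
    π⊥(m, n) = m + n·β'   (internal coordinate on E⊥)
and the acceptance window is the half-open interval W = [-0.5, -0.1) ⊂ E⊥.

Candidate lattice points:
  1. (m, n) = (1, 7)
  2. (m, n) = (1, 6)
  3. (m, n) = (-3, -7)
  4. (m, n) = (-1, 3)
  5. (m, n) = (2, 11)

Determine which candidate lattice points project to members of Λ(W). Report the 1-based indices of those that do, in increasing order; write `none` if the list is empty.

β' = (5−√29)/2 ≈ -0.19258.
candidate 1: (m,n)=(1,7) → π∥ = 1+7·β ≈ 37.34808, π⊥ = 1+7·β' ≈ -0.34808 ∈ [-0.5, -0.1) ⇒ IN Λ
candidate 2: (m,n)=(1,6) → π∥ = 1+6·β ≈ 32.15549, π⊥ = 1+6·β' ≈ -0.15549 ∈ [-0.5, -0.1) ⇒ IN Λ
candidate 3: (m,n)=(-3,-7) → π∥ = -3-7·β ≈ -39.34808, π⊥ = -3-7·β' ≈ -1.65192 ∉ [-0.5, -0.1) ⇒ out
candidate 4: (m,n)=(-1,3) → π∥ = -1+3·β ≈ 14.57775, π⊥ = -1+3·β' ≈ -1.57775 ∉ [-0.5, -0.1) ⇒ out
candidate 5: (m,n)=(2,11) → π∥ = 2+11·β ≈ 59.11841, π⊥ = 2+11·β' ≈ -0.11841 ∈ [-0.5, -0.1) ⇒ IN Λ

1, 2, 5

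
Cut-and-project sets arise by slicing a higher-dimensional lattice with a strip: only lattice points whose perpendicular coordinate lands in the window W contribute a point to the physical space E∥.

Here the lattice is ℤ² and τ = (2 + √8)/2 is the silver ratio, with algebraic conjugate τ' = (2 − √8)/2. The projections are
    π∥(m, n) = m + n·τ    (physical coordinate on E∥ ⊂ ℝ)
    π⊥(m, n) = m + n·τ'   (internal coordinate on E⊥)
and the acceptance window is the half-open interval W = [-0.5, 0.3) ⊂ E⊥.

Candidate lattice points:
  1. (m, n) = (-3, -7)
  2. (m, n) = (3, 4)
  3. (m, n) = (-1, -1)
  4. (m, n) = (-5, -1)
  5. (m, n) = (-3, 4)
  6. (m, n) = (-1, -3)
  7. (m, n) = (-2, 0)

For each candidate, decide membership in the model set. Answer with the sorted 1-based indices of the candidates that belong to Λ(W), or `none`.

1, 6

Compute τ' = (2−√8)/2 = -0.4142, so π⊥(m,n) = m -0.4142·n.
[1] lift (-3,-7): star map gives -0.1005; window check -0.5 ≤ -0.1005 < 0.3 is true → IN Λ
[2] lift (3,4): star map gives 1.3431; window check -0.5 ≤ 1.3431 < 0.3 is false → out
[3] lift (-1,-1): star map gives -0.5858; window check -0.5 ≤ -0.5858 < 0.3 is false → out
[4] lift (-5,-1): star map gives -4.5858; window check -0.5 ≤ -4.5858 < 0.3 is false → out
[5] lift (-3,4): star map gives -4.6569; window check -0.5 ≤ -4.6569 < 0.3 is false → out
[6] lift (-1,-3): star map gives 0.2426; window check -0.5 ≤ 0.2426 < 0.3 is true → IN Λ
[7] lift (-2,0): star map gives -2.0000; window check -0.5 ≤ -2.0000 < 0.3 is false → out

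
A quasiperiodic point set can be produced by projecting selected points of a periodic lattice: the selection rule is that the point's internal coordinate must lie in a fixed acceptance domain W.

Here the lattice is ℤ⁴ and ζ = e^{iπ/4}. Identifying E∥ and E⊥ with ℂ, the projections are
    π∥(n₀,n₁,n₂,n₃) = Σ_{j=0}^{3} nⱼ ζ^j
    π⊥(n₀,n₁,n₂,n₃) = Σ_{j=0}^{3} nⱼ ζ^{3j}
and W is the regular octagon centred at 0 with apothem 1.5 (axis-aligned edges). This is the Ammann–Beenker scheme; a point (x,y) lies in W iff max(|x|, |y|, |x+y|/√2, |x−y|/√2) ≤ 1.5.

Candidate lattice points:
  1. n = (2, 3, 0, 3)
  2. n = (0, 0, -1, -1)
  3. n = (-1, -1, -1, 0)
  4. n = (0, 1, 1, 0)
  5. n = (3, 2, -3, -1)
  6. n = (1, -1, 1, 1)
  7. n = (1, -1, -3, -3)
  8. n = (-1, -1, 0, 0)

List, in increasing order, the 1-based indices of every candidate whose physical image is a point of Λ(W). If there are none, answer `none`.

2, 3, 4, 7, 8

Internal map: ζ^{3j} for j=0..3 gives (1,0), (−√2/2,√2/2), (0,−1), (√2/2,√2/2).
candidate 1: n = (2, 3, 0, 3) → π⊥ ≈ (+2.000000, +4.242641); max(|x|,|y|,|x±y|/√2) = 4.414214 > 1.5 ⇒ ∉ W
candidate 2: n = (0, 0, -1, -1) → π⊥ ≈ (-0.707107, +0.292893); max(|x|,|y|,|x±y|/√2) = 0.707107 ≤ 1.5 ⇒ ∈ W
candidate 3: n = (-1, -1, -1, 0) → π⊥ ≈ (-0.292893, +0.292893); max(|x|,|y|,|x±y|/√2) = 0.414214 ≤ 1.5 ⇒ ∈ W
candidate 4: n = (0, 1, 1, 0) → π⊥ ≈ (-0.707107, -0.292893); max(|x|,|y|,|x±y|/√2) = 0.707107 ≤ 1.5 ⇒ ∈ W
candidate 5: n = (3, 2, -3, -1) → π⊥ ≈ (+0.878680, +3.707107); max(|x|,|y|,|x±y|/√2) = 3.707107 > 1.5 ⇒ ∉ W
candidate 6: n = (1, -1, 1, 1) → π⊥ ≈ (+2.414214, -1.000000); max(|x|,|y|,|x±y|/√2) = 2.414214 > 1.5 ⇒ ∉ W
candidate 7: n = (1, -1, -3, -3) → π⊥ ≈ (-0.414214, +0.171573); max(|x|,|y|,|x±y|/√2) = 0.414214 ≤ 1.5 ⇒ ∈ W
candidate 8: n = (-1, -1, 0, 0) → π⊥ ≈ (-0.292893, -0.707107); max(|x|,|y|,|x±y|/√2) = 0.707107 ≤ 1.5 ⇒ ∈ W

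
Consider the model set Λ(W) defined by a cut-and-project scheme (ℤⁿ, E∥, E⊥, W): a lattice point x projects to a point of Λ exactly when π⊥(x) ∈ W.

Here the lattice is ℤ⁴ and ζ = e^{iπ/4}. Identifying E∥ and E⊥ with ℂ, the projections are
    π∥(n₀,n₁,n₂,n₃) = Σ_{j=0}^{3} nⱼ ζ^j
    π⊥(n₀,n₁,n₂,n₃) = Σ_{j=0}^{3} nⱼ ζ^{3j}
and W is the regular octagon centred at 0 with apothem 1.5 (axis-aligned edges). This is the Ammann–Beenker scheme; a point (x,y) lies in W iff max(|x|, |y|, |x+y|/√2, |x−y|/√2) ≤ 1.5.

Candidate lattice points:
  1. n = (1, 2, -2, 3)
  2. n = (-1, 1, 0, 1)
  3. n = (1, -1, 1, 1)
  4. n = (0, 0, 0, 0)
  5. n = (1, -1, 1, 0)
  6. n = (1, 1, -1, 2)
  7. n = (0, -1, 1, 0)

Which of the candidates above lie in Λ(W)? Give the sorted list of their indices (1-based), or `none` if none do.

Internal map: ζ^{3j} for j=0..3 gives (1,0), (−√2/2,√2/2), (0,−1), (√2/2,√2/2).
candidate 1: n = (1, 2, -2, 3) → π⊥ ≈ (+1.7071, +5.5355); max(|x|,|y|,|x±y|/√2) = 5.5355 > 1.5 ⇒ ∉ W
candidate 2: n = (-1, 1, 0, 1) → π⊥ ≈ (-1.0000, +1.4142); max(|x|,|y|,|x±y|/√2) = 1.7071 > 1.5 ⇒ ∉ W
candidate 3: n = (1, -1, 1, 1) → π⊥ ≈ (+2.4142, -1.0000); max(|x|,|y|,|x±y|/√2) = 2.4142 > 1.5 ⇒ ∉ W
candidate 4: n = (0, 0, 0, 0) → π⊥ ≈ (+0.0000, +0.0000); max(|x|,|y|,|x±y|/√2) = 0.0000 ≤ 1.5 ⇒ ∈ W
candidate 5: n = (1, -1, 1, 0) → π⊥ ≈ (+1.7071, -1.7071); max(|x|,|y|,|x±y|/√2) = 2.4142 > 1.5 ⇒ ∉ W
candidate 6: n = (1, 1, -1, 2) → π⊥ ≈ (+1.7071, +3.1213); max(|x|,|y|,|x±y|/√2) = 3.4142 > 1.5 ⇒ ∉ W
candidate 7: n = (0, -1, 1, 0) → π⊥ ≈ (+0.7071, -1.7071); max(|x|,|y|,|x±y|/√2) = 1.7071 > 1.5 ⇒ ∉ W

4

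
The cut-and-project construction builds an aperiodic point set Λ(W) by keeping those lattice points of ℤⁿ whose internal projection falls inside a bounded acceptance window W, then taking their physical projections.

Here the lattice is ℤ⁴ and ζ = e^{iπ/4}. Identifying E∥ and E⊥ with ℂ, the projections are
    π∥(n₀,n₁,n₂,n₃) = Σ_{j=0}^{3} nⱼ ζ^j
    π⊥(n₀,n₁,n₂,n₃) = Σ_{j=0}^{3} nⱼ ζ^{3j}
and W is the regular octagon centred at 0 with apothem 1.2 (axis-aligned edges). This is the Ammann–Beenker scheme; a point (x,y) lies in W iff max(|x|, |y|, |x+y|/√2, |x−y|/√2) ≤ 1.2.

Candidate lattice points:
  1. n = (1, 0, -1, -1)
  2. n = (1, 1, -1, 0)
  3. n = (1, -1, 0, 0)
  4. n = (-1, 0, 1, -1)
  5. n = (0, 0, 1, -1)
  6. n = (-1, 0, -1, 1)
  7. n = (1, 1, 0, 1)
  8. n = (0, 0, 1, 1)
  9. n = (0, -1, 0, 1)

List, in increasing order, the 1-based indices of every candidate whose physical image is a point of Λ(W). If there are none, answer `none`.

With ζ = e^{iπ/4} the internal vectors are ζ^0,ζ^3,ζ^6,ζ^9.
candidate 1: n = (1, 0, -1, -1) → π⊥ ≈ (+0.292893, +0.292893); max(|x|,|y|,|x±y|/√2) = 0.414214 ≤ 1.2 ⇒ ∈ W
candidate 2: n = (1, 1, -1, 0) → π⊥ ≈ (+0.292893, +1.707107); max(|x|,|y|,|x±y|/√2) = 1.707107 > 1.2 ⇒ ∉ W
candidate 3: n = (1, -1, 0, 0) → π⊥ ≈ (+1.707107, -0.707107); max(|x|,|y|,|x±y|/√2) = 1.707107 > 1.2 ⇒ ∉ W
candidate 4: n = (-1, 0, 1, -1) → π⊥ ≈ (-1.707107, -1.707107); max(|x|,|y|,|x±y|/√2) = 2.414214 > 1.2 ⇒ ∉ W
candidate 5: n = (0, 0, 1, -1) → π⊥ ≈ (-0.707107, -1.707107); max(|x|,|y|,|x±y|/√2) = 1.707107 > 1.2 ⇒ ∉ W
candidate 6: n = (-1, 0, -1, 1) → π⊥ ≈ (-0.292893, +1.707107); max(|x|,|y|,|x±y|/√2) = 1.707107 > 1.2 ⇒ ∉ W
candidate 7: n = (1, 1, 0, 1) → π⊥ ≈ (+1.000000, +1.414214); max(|x|,|y|,|x±y|/√2) = 1.707107 > 1.2 ⇒ ∉ W
candidate 8: n = (0, 0, 1, 1) → π⊥ ≈ (+0.707107, -0.292893); max(|x|,|y|,|x±y|/√2) = 0.707107 ≤ 1.2 ⇒ ∈ W
candidate 9: n = (0, -1, 0, 1) → π⊥ ≈ (+1.414214, +0.000000); max(|x|,|y|,|x±y|/√2) = 1.414214 > 1.2 ⇒ ∉ W

1, 8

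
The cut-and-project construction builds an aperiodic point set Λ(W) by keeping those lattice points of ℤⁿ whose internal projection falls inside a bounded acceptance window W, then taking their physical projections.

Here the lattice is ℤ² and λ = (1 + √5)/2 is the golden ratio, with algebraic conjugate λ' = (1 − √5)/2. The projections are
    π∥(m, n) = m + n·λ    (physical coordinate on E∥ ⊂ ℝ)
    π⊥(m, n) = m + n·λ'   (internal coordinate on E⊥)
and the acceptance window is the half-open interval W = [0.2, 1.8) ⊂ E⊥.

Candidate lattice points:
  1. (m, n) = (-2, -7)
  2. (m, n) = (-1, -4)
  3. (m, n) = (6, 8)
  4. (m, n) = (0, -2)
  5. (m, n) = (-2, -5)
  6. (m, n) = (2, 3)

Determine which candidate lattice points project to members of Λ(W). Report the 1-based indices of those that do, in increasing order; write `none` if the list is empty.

2, 3, 4, 5

Compute λ' = (1−√5)/2 = -0.61803, so π⊥(m,n) = m -0.61803·n.
#1 (-2,-7): internal coord -2 + (-7)·λ' = +2.32624; +2.32624 ∉ [0.2, 1.8) → out
#2 (-1,-4): internal coord -1 + (-4)·λ' = +1.47214; +1.47214 ∈ [0.2, 1.8) → IN Λ
#3 (6,8): internal coord 6 + (8)·λ' = +1.05573; +1.05573 ∈ [0.2, 1.8) → IN Λ
#4 (0,-2): internal coord 0 + (-2)·λ' = +1.23607; +1.23607 ∈ [0.2, 1.8) → IN Λ
#5 (-2,-5): internal coord -2 + (-5)·λ' = +1.09017; +1.09017 ∈ [0.2, 1.8) → IN Λ
#6 (2,3): internal coord 2 + (3)·λ' = +0.14590; +0.14590 ∉ [0.2, 1.8) → out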